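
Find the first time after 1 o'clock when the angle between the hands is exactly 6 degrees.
At t minutes past 1:00, the hour hand is at 30 x 1 + 0.5t degrees and the minute hand is at 6t degrees.
The smaller angle between them is 6 degrees when |30H - 5.5t| = 6 or |30H - 5.5t| = 354.
With H = 1, solve 30 x 1 - 5.5t = +/- target for each target:
  t = (30 x 1 - 6) / 5.5 = 4.36
  t = (30 x 1 + 6) / 5.5 = 6.55
  t = (30 x 1 - 354) / 5.5 = -58.91 (outside (0, 60))
  t = (30 x 1 + 354) / 5.5 = 69.82 (outside (0, 60))
Valid solutions in (0, 60): {4.36, 6.55} minutes.
The first occurrence is t = 4.36 minutes.
The hands form a 6-degree angle at 4.36 minutes past 1:00.

Final answer: 4.36 minutes past 1:00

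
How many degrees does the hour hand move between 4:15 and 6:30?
The hour hand moves 0.5 degrees per minute.
Time elapsed: 6:30 - 4:15 = 135 minutes
Angular displacement: 135 x 0.5 = 67.5 degrees

Final answer: 67.5 degrees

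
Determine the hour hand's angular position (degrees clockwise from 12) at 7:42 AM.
The hour hand moves 30 degrees per hour and 0.5 degrees per minute.
At 7:42: (7) x 30 + 42 x 0.5 = 210 + 21 = 231 degrees

Final answer: 231 degrees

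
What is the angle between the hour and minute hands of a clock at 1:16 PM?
Hour hand position: 1 x 30 + 16 x 0.5 = 38 degrees
Minute hand position: 16 x 6 = 96 degrees
Difference: |38 - 96| = 58 degrees
The angle between the hands is 58 degrees

Final answer: 58 degrees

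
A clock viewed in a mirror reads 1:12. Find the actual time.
Reflection across the vertical (12-6) axis maps a hand at angle A degrees to (360 - A) degrees, which sends a reading of T minutes past 12:00 to (720 - T) minutes past 12:00.
Mirror reads 1:12 = 72 minutes past 12:00.
Actual time: (720 - 72) mod 720 = 648 minutes = 10:48.

Final answer: 10:48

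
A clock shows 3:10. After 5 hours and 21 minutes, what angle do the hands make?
First find the time 5 hours and 21 minutes after 3:10.
Total minutes: 3 x 60 + 10 + 5 x 60 + 21 = 511.
511 mod 720 = 511 minutes = 8:31.
Now compute the angle at 8:31:
Hour hand: 8 x 30 + 31 x 0.5 = 255.5 degrees
Minute hand: 31 x 6 = 186 degrees
Difference: |255.5 - 186| = 69.5 degrees
The angle is 69.5 degrees

Final answer: 69.5 degrees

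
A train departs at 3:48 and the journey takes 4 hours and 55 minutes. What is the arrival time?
Starting time: 3:48
Adding 55 minutes to 48 minutes: 48 + 55 = 103 minutes = 1 hour and 43 minutes
Adding 4 hours: 3 + 4 + 1 (carry) = 8
Final time: 8:43

Final answer: 8:43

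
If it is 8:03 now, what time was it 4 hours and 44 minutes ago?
Starting time: 8:03 = 483 total minutes past 12:00
Subtracting: 4 hours and 44 minutes = 284 minutes
483 - 284 = 199 minutes
= 3 hours and 19 minutes past 12:00 = 3:19

Final answer: 3:19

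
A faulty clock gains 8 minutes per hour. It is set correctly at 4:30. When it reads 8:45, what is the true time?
For every 60 true minutes, the faulty clock advances 68 minutes, so 1 faulty-clock minute corresponds to 60/68 true minutes.
From 4:30 to 8:45 on the faulty dial is 255 minutes.
True elapsed: 255 x 60/68 = 225 minutes = 3 hours and 45 minutes.
True time: 4:30 + 3 hours and 45 minutes = 8:15.

Final answer: 8:15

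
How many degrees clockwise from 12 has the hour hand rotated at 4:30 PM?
The hour hand moves 30 degrees per hour and 0.5 degrees per minute.
At 4:30: (4) x 30 + 30 x 0.5 = 120 + 15 = 135 degrees

Final answer: 135 degrees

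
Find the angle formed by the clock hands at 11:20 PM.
Hour hand position: 11 x 30 + 20 x 0.5 = 340 degrees
Minute hand position: 20 x 6 = 120 degrees
Difference: |340 - 120| = 220 degrees
Since 220 > 180, the smaller angle is 360 - 220 = 140 degrees

Final answer: 140 degrees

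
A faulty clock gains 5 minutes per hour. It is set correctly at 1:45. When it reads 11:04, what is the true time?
For every 60 true minutes, the faulty clock advances 65 minutes, so 1 faulty-clock minute corresponds to 60/65 true minutes.
From 1:45 to 11:04 on the faulty dial is 559 minutes.
True elapsed: 559 x 60/65 = 516 minutes = 8 hours and 36 minutes.
True time: 1:45 + 8 hours and 36 minutes = 10:21.

Final answer: 10:21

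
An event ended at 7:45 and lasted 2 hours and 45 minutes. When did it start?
Starting time: 7:45 = 465 total minutes past 12:00
Subtracting: 2 hours and 45 minutes = 165 minutes
465 - 165 = 300 minutes
= 5 hours past 12:00 = 5:00

Final answer: 5:00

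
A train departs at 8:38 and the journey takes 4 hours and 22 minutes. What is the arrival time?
Starting time: 8:38
Adding 22 minutes to 38 minutes: 38 + 22 = 60 minutes = 1 hour
Adding 4 hours: 8 + 4 + 1 (carry) = 13 - 12 = 1
Final time: 1:00

Final answer: 1:00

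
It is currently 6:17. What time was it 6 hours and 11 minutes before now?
Starting time: 6:17 = 377 total minutes past 12:00
Subtracting: 6 hours and 11 minutes = 371 minutes
377 - 371 = 6 minutes
= 6 minutes past 12:00 = 12:06

Final answer: 12:06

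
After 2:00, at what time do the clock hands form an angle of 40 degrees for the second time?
At t minutes past 2:00, the hour hand is at 30 x 2 + 0.5t degrees and the minute hand is at 6t degrees.
The smaller angle between them is 40 degrees when |30H - 5.5t| = 40 or |30H - 5.5t| = 320.
With H = 2, solve 30 x 2 - 5.5t = +/- target for each target:
  t = (30 x 2 - 40) / 5.5 = 3.64
  t = (30 x 2 + 40) / 5.5 = 18.18
  t = (30 x 2 - 320) / 5.5 = -47.27 (outside (0, 60))
  t = (30 x 2 + 320) / 5.5 = 69.09 (outside (0, 60))
Valid solutions in (0, 60): {3.64, 18.18} minutes.
The second occurrence is t = 18.18 minutes.
The hands form a 40-degree angle at 18.18 minutes past 2:00.

Final answer: 18.18 minutes past 2:00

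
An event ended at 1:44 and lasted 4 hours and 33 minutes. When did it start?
Starting time: 1:44 = 104 total minutes past 12:00
Subtracting: 4 hours and 33 minutes = 273 minutes
104 - 273 = -169 (negative, add 12 hours = 720) = 551 minutes
= 9 hours and 11 minutes past 12:00 = 9:11

Final answer: 9:11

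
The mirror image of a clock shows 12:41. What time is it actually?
Reflection across the vertical (12-6) axis maps a hand at angle A degrees to (360 - A) degrees, which sends a reading of T minutes past 12:00 to (720 - T) minutes past 12:00.
Mirror reads 12:41 = 41 minutes past 12:00.
Actual time: (720 - 41) mod 720 = 679 minutes = 11:19.

Final answer: 11:19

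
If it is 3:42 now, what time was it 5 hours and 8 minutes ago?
Starting time: 3:42 = 222 total minutes past 12:00
Subtracting: 5 hours and 8 minutes = 308 minutes
222 - 308 = -86 (negative, add 12 hours = 720) = 634 minutes
= 10 hours and 34 minutes past 12:00 = 10:34

Final answer: 10:34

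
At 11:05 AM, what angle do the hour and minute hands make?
Hour hand position: 11 x 30 + 5 x 0.5 = 332.5 degrees
Minute hand position: 5 x 6 = 30 degrees
Difference: |332.5 - 30| = 302.5 degrees
Since 302.5 > 180, the smaller angle is 360 - 302.5 = 57.5 degrees

Final answer: 57.5 degrees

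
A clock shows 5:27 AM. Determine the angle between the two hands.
Hour hand position: 5 x 30 + 27 x 0.5 = 163.5 degrees
Minute hand position: 27 x 6 = 162 degrees
Difference: |163.5 - 162| = 1.5 degrees
The angle between the hands is 1.5 degrees

Final answer: 1.5 degrees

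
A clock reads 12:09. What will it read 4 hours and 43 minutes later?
Starting time: 12:09
Adding 43 minutes to 9 minutes: 9 + 43 = 52 minutes
Adding 4 hours: 12 + 4 = 16 - 12 = 4
Final time: 4:52

Final answer: 4:52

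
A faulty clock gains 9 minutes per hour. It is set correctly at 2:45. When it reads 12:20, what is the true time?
For every 60 true minutes, the faulty clock advances 69 minutes, so 1 faulty-clock minute corresponds to 60/69 true minutes.
From 2:45 to 12:20 on the faulty dial is 575 minutes.
True elapsed: 575 x 60/69 = 500 minutes = 8 hours and 20 minutes.
True time: 2:45 + 8 hours and 20 minutes = 11:05.

Final answer: 11:05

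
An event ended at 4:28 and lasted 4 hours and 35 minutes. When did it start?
Starting time: 4:28 = 268 total minutes past 12:00
Subtracting: 4 hours and 35 minutes = 275 minutes
268 - 275 = -7 (negative, add 12 hours = 720) = 713 minutes
= 11 hours and 53 minutes past 12:00 = 11:53

Final answer: 11:53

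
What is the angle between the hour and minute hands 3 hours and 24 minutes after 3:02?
First find the time 3 hours and 24 minutes after 3:02.
Total minutes: 3 x 60 + 2 + 3 x 60 + 24 = 386.
386 mod 720 = 386 minutes = 6:26.
Now compute the angle at 6:26:
Hour hand: 6 x 30 + 26 x 0.5 = 193 degrees
Minute hand: 26 x 6 = 156 degrees
Difference: |193 - 156| = 37 degrees
The angle is 37 degrees

Final answer: 37 degrees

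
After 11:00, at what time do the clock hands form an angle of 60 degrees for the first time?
At t minutes past 11:00, the hour hand is at 30 x 11 + 0.5t degrees and the minute hand is at 6t degrees.
The smaller angle between them is 60 degrees when |30H - 5.5t| = 60 or |30H - 5.5t| = 300.
With H = 11, solve 30 x 11 - 5.5t = +/- target for each target:
  t = (30 x 11 - 60) / 5.5 = 49.09
  t = (30 x 11 + 60) / 5.5 = 70.91 (outside (0, 60))
  t = (30 x 11 - 300) / 5.5 = 5.45
  t = (30 x 11 + 300) / 5.5 = 114.55 (outside (0, 60))
Valid solutions in (0, 60): {5.45, 49.09} minutes.
The first occurrence is t = 5.45 minutes.
The hands form a 60-degree angle at 5.45 minutes past 11:00.

Final answer: 5.45 minutes past 11:00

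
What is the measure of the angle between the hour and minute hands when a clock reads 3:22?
Hour hand position: 3 x 30 + 22 x 0.5 = 101 degrees
Minute hand position: 22 x 6 = 132 degrees
Difference: |101 - 132| = 31 degrees
The angle between the hands is 31 degrees

Final answer: 31 degrees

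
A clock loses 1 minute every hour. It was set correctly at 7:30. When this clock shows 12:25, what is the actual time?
For every 60 true minutes, the faulty clock advances 59 minutes, so 1 faulty-clock minute corresponds to 60/59 true minutes.
From 7:30 to 12:25 on the faulty dial is 295 minutes.
True elapsed: 295 x 60/59 = 300 minutes = 5 hours.
True time: 7:30 + 5 hours = 12:30.

Final answer: 12:30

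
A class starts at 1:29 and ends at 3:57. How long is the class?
From 1:29 to 3:57:
(3 x 60 + 57) - (1 x 60 + 29) = 237 - 89 = 148 minutes
= 2 hours and 28 minutes

Final answer: 2 hours and 28 minutes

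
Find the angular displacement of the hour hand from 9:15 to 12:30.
The hour hand moves 0.5 degrees per minute.
Time elapsed: 12:30 - 9:15 = 195 minutes
Angular displacement: 195 x 0.5 = 97.5 degrees

Final answer: 97.5 degrees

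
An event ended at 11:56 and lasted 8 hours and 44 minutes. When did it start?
Starting time: 11:56 = 716 total minutes past 12:00
Subtracting: 8 hours and 44 minutes = 524 minutes
716 - 524 = 192 minutes
= 3 hours and 12 minutes past 12:00 = 3:12

Final answer: 3:12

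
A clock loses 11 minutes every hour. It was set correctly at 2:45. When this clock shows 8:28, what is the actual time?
For every 60 true minutes, the faulty clock advances 49 minutes, so 1 faulty-clock minute corresponds to 60/49 true minutes.
From 2:45 to 8:28 on the faulty dial is 343 minutes.
True elapsed: 343 x 60/49 = 420 minutes = 7 hours.
True time: 2:45 + 7 hours = 9:45.

Final answer: 9:45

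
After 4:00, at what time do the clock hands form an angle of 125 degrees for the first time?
At t minutes past 4:00, the hour hand is at 30 x 4 + 0.5t degrees and the minute hand is at 6t degrees.
The smaller angle between them is 125 degrees when |30H - 5.5t| = 125 or |30H - 5.5t| = 235.
With H = 4, solve 30 x 4 - 5.5t = +/- target for each target:
  t = (30 x 4 - 125) / 5.5 = -0.91 (outside (0, 60))
  t = (30 x 4 + 125) / 5.5 = 44.55
  t = (30 x 4 - 235) / 5.5 = -20.91 (outside (0, 60))
  t = (30 x 4 + 235) / 5.5 = 64.55 (outside (0, 60))
Valid solutions in (0, 60): {44.55} minutes.
The first occurrence is t = 44.55 minutes.
The hands form a 125-degree angle at 44.55 minutes past 4:00.

Final answer: 44.55 minutes past 4:00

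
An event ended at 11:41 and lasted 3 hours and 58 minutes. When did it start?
Starting time: 11:41 = 701 total minutes past 12:00
Subtracting: 3 hours and 58 minutes = 238 minutes
701 - 238 = 463 minutes
= 7 hours and 43 minutes past 12:00 = 7:43

Final answer: 7:43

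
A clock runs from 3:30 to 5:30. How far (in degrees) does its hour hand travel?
The hour hand moves 0.5 degrees per minute.
Time elapsed: 5:30 - 3:30 = 120 minutes
Angular displacement: 120 x 0.5 = 60 degrees

Final answer: 60 degrees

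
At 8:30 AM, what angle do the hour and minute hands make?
Hour hand position: 8 x 30 + 30 x 0.5 = 255 degrees
Minute hand position: 30 x 6 = 180 degrees
Difference: |255 - 180| = 75 degrees
The angle between the hands is 75 degrees

Final answer: 75 degrees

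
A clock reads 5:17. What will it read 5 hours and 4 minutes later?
Starting time: 5:17
Adding 4 minutes to 17 minutes: 17 + 4 = 21 minutes
Adding 5 hours: 5 + 5 = 10
Final time: 10:21

Final answer: 10:21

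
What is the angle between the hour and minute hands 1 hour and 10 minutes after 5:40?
First find the time 1 hour and 10 minutes after 5:40.
Total minutes: 5 x 60 + 40 + 1 x 60 + 10 = 410.
410 mod 720 = 410 minutes = 6:50.
Now compute the angle at 6:50:
Hour hand: 6 x 30 + 50 x 0.5 = 205 degrees
Minute hand: 50 x 6 = 300 degrees
Difference: |205 - 300| = 95 degrees
The angle is 95 degrees

Final answer: 95 degrees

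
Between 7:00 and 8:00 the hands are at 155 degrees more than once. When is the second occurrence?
At t minutes past 7:00, the hour hand is at 30 x 7 + 0.5t degrees and the minute hand is at 6t degrees.
The smaller angle between them is 155 degrees when |30H - 5.5t| = 155 or |30H - 5.5t| = 205.
With H = 7, solve 30 x 7 - 5.5t = +/- target for each target:
  t = (30 x 7 - 155) / 5.5 = 10
  t = (30 x 7 + 155) / 5.5 = 66.36 (outside (0, 60))
  t = (30 x 7 - 205) / 5.5 = 0.91
  t = (30 x 7 + 205) / 5.5 = 75.45 (outside (0, 60))
Valid solutions in (0, 60): {0.91, 10} minutes.
The second occurrence is t = 10 minutes.
The hands form a 155-degree angle at 10 minutes past 7:00.

Final answer: 10 minutes past 7:00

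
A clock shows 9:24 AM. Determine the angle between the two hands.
Hour hand position: 9 x 30 + 24 x 0.5 = 282 degrees
Minute hand position: 24 x 6 = 144 degrees
Difference: |282 - 144| = 138 degrees
The angle between the hands is 138 degrees

Final answer: 138 degrees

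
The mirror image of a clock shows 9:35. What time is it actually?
Reflection across the vertical (12-6) axis maps a hand at angle A degrees to (360 - A) degrees, which sends a reading of T minutes past 12:00 to (720 - T) minutes past 12:00.
Mirror reads 9:35 = 575 minutes past 12:00.
Actual time: (720 - 575) mod 720 = 145 minutes = 2:25.

Final answer: 2:25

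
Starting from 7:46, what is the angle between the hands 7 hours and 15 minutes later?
First find the time 7 hours and 15 minutes after 7:46.
Total minutes: 7 x 60 + 46 + 7 x 60 + 15 = 901.
901 mod 720 = 181 minutes = 3:01.
Now compute the angle at 3:01:
Hour hand: 3 x 30 + 1 x 0.5 = 90.5 degrees
Minute hand: 1 x 6 = 6 degrees
Difference: |90.5 - 6| = 84.5 degrees
The angle is 84.5 degrees

Final answer: 84.5 degrees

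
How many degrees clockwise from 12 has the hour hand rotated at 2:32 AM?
The hour hand moves 30 degrees per hour and 0.5 degrees per minute.
At 2:32: (2) x 30 + 32 x 0.5 = 60 + 16 = 76 degrees

Final answer: 76 degrees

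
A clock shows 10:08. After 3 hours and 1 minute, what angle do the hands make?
First find the time 3 hours and 1 minute after 10:08.
Total minutes: 10 x 60 + 8 + 3 x 60 + 1 = 789.
789 mod 720 = 69 minutes = 1:09.
Now compute the angle at 1:09:
Hour hand: 1 x 30 + 9 x 0.5 = 34.5 degrees
Minute hand: 9 x 6 = 54 degrees
Difference: |34.5 - 54| = 19.5 degrees
The angle is 19.5 degrees

Final answer: 19.5 degrees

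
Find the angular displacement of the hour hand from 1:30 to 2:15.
The hour hand moves 0.5 degrees per minute.
Time elapsed: 2:15 - 1:30 = 45 minutes
Angular displacement: 45 x 0.5 = 22.5 degrees

Final answer: 22.5 degrees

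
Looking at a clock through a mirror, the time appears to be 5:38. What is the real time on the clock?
Reflection across the vertical (12-6) axis maps a hand at angle A degrees to (360 - A) degrees, which sends a reading of T minutes past 12:00 to (720 - T) minutes past 12:00.
Mirror reads 5:38 = 338 minutes past 12:00.
Actual time: (720 - 338) mod 720 = 382 minutes = 6:22.

Final answer: 6:22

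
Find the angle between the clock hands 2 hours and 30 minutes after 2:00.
First find the time 2 hours and 30 minutes after 2:00.
Total minutes: 2 x 60 + 0 + 2 x 60 + 30 = 270.
270 mod 720 = 270 minutes = 4:30.
Now compute the angle at 4:30:
Hour hand: 4 x 30 + 30 x 0.5 = 135 degrees
Minute hand: 30 x 6 = 180 degrees
Difference: |135 - 180| = 45 degrees
The angle is 45 degrees

Final answer: 45 degrees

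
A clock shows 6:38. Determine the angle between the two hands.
Hour hand position: 6 x 30 + 38 x 0.5 = 199 degrees
Minute hand position: 38 x 6 = 228 degrees
Difference: |199 - 228| = 29 degrees
The angle between the hands is 29 degrees

Final answer: 29 degrees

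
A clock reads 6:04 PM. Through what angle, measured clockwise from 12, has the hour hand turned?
The hour hand moves 30 degrees per hour and 0.5 degrees per minute.
At 6:04: (6) x 30 + 4 x 0.5 = 180 + 2 = 182 degrees

Final answer: 182 degrees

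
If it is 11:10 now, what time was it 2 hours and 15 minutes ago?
Starting time: 11:10 = 670 total minutes past 12:00
Subtracting: 2 hours and 15 minutes = 135 minutes
670 - 135 = 535 minutes
= 8 hours and 55 minutes past 12:00 = 8:55

Final answer: 8:55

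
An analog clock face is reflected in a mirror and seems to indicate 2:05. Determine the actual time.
Reflection across the vertical (12-6) axis maps a hand at angle A degrees to (360 - A) degrees, which sends a reading of T minutes past 12:00 to (720 - T) minutes past 12:00.
Mirror reads 2:05 = 125 minutes past 12:00.
Actual time: (720 - 125) mod 720 = 595 minutes = 9:55.

Final answer: 9:55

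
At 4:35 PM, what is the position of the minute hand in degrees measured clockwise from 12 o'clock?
The minute hand moves 6 degrees per minute.
At 4:35: 35 x 6 = 210 degrees

Final answer: 210 degrees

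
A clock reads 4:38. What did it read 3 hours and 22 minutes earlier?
Starting time: 4:38 = 278 total minutes past 12:00
Subtracting: 3 hours and 22 minutes = 202 minutes
278 - 202 = 76 minutes
= 1 hour and 16 minutes past 12:00 = 1:16

Final answer: 1:16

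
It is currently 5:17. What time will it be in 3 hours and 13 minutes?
Starting time: 5:17
Adding 13 minutes to 17 minutes: 17 + 13 = 30 minutes
Adding 3 hours: 5 + 3 = 8
Final time: 8:30

Final answer: 8:30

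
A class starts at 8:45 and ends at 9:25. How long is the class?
From 8:45 to 9:25:
(9 x 60 + 25) - (8 x 60 + 45) = 565 - 525 = 40 minutes
= 40 minutes

Final answer: 40 minutes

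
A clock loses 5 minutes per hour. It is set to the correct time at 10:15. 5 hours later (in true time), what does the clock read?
For every 60 true minutes, the faulty clock advances 60 - 5 = 55 minutes.
True elapsed: 5 hours = 300 minutes.
Faulty clock advances: 300 x 55/60 = 275 minutes (drift: 25 minutes behind).
Shown time: 10:15 + 275 minutes = 2:50.

Final answer: 2:50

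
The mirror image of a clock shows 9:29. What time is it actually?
Reflection across the vertical (12-6) axis maps a hand at angle A degrees to (360 - A) degrees, which sends a reading of T minutes past 12:00 to (720 - T) minutes past 12:00.
Mirror reads 9:29 = 569 minutes past 12:00.
Actual time: (720 - 569) mod 720 = 151 minutes = 2:31.

Final answer: 2:31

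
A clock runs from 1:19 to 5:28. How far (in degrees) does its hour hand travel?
The hour hand moves 0.5 degrees per minute.
Time elapsed: 5:28 - 1:19 = 249 minutes
Angular displacement: 249 x 0.5 = 124.5 degrees

Final answer: 124.5 degrees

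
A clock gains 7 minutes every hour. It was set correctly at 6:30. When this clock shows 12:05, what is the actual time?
For every 60 true minutes, the faulty clock advances 67 minutes, so 1 faulty-clock minute corresponds to 60/67 true minutes.
From 6:30 to 12:05 on the faulty dial is 335 minutes.
True elapsed: 335 x 60/67 = 300 minutes = 5 hours.
True time: 6:30 + 5 hours = 11:30.

Final answer: 11:30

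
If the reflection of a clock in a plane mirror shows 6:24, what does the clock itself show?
Reflection across the vertical (12-6) axis maps a hand at angle A degrees to (360 - A) degrees, which sends a reading of T minutes past 12:00 to (720 - T) minutes past 12:00.
Mirror reads 6:24 = 384 minutes past 12:00.
Actual time: (720 - 384) mod 720 = 336 minutes = 5:36.

Final answer: 5:36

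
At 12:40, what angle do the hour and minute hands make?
Hour hand position: 0 x 30 + 40 x 0.5 = 20 degrees
Minute hand position: 40 x 6 = 240 degrees
Difference: |20 - 240| = 220 degrees
Since 220 > 180, the smaller angle is 360 - 220 = 140 degrees

Final answer: 140 degrees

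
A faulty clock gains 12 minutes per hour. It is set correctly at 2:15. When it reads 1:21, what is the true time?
For every 60 true minutes, the faulty clock advances 72 minutes, so 1 faulty-clock minute corresponds to 60/72 true minutes.
From 2:15 to 1:21 on the faulty dial is 666 minutes.
True elapsed: 666 x 60/72 = 555 minutes = 9 hours and 15 minutes.
True time: 2:15 + 9 hours and 15 minutes = 11:30.

Final answer: 11:30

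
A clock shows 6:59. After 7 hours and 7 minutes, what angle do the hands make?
First find the time 7 hours and 7 minutes after 6:59.
Total minutes: 6 x 60 + 59 + 7 x 60 + 7 = 846.
846 mod 720 = 126 minutes = 2:06.
Now compute the angle at 2:06:
Hour hand: 2 x 30 + 6 x 0.5 = 63 degrees
Minute hand: 6 x 6 = 36 degrees
Difference: |63 - 36| = 27 degrees
The angle is 27 degrees

Final answer: 27 degrees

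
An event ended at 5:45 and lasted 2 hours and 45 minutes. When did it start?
Starting time: 5:45 = 345 total minutes past 12:00
Subtracting: 2 hours and 45 minutes = 165 minutes
345 - 165 = 180 minutes
= 3 hours past 12:00 = 3:00

Final answer: 3:00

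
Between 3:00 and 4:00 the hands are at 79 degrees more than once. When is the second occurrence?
At t minutes past 3:00, the hour hand is at 30 x 3 + 0.5t degrees and the minute hand is at 6t degrees.
The smaller angle between them is 79 degrees when |30H - 5.5t| = 79 or |30H - 5.5t| = 281.
With H = 3, solve 30 x 3 - 5.5t = +/- target for each target:
  t = (30 x 3 - 79) / 5.5 = 2
  t = (30 x 3 + 79) / 5.5 = 30.73
  t = (30 x 3 - 281) / 5.5 = -34.73 (outside (0, 60))
  t = (30 x 3 + 281) / 5.5 = 67.45 (outside (0, 60))
Valid solutions in (0, 60): {2, 30.73} minutes.
The second occurrence is t = 30.73 minutes.
The hands form a 79-degree angle at 30.73 minutes past 3:00.

Final answer: 30.73 minutes past 3:00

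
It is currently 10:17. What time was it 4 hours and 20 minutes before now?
Starting time: 10:17 = 617 total minutes past 12:00
Subtracting: 4 hours and 20 minutes = 260 minutes
617 - 260 = 357 minutes
= 5 hours and 57 minutes past 12:00 = 5:57

Final answer: 5:57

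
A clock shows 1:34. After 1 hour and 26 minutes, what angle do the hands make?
First find the time 1 hour and 26 minutes after 1:34.
Total minutes: 1 x 60 + 34 + 1 x 60 + 26 = 180.
180 mod 720 = 180 minutes = 3:00.
Now compute the angle at 3:00:
Hour hand: 3 x 30 + 0 x 0.5 = 90 degrees
Minute hand: 0 x 6 = 0 degrees
Difference: |90 - 0| = 90 degrees
The angle is 90 degrees

Final answer: 90 degrees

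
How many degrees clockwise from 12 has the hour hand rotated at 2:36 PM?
The hour hand moves 30 degrees per hour and 0.5 degrees per minute.
At 2:36: (2) x 30 + 36 x 0.5 = 60 + 18 = 78 degrees

Final answer: 78 degrees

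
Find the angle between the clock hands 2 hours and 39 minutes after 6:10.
First find the time 2 hours and 39 minutes after 6:10.
Total minutes: 6 x 60 + 10 + 2 x 60 + 39 = 529.
529 mod 720 = 529 minutes = 8:49.
Now compute the angle at 8:49:
Hour hand: 8 x 30 + 49 x 0.5 = 264.5 degrees
Minute hand: 49 x 6 = 294 degrees
Difference: |264.5 - 294| = 29.5 degrees
The angle is 29.5 degrees

Final answer: 29.5 degrees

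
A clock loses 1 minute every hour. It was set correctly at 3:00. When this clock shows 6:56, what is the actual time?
For every 60 true minutes, the faulty clock advances 59 minutes, so 1 faulty-clock minute corresponds to 60/59 true minutes.
From 3:00 to 6:56 on the faulty dial is 236 minutes.
True elapsed: 236 x 60/59 = 240 minutes = 4 hours.
True time: 3:00 + 4 hours = 7:00.

Final answer: 7:00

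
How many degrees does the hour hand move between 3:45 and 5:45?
The hour hand moves 0.5 degrees per minute.
Time elapsed: 5:45 - 3:45 = 120 minutes
Angular displacement: 120 x 0.5 = 60 degrees

Final answer: 60 degrees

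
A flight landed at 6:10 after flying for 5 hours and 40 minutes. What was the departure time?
Starting time: 6:10 = 370 total minutes past 12:00
Subtracting: 5 hours and 40 minutes = 340 minutes
370 - 340 = 30 minutes
= 30 minutes past 12:00 = 12:30

Final answer: 12:30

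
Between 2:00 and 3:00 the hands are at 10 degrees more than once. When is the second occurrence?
At t minutes past 2:00, the hour hand is at 30 x 2 + 0.5t degrees and the minute hand is at 6t degrees.
The smaller angle between them is 10 degrees when |30H - 5.5t| = 10 or |30H - 5.5t| = 350.
With H = 2, solve 30 x 2 - 5.5t = +/- target for each target:
  t = (30 x 2 - 10) / 5.5 = 9.09
  t = (30 x 2 + 10) / 5.5 = 12.73
  t = (30 x 2 - 350) / 5.5 = -52.73 (outside (0, 60))
  t = (30 x 2 + 350) / 5.5 = 74.55 (outside (0, 60))
Valid solutions in (0, 60): {9.09, 12.73} minutes.
The second occurrence is t = 12.73 minutes.
The hands form a 10-degree angle at 12.73 minutes past 2:00.

Final answer: 12.73 minutes past 2:00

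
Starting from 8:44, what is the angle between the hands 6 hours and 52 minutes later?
First find the time 6 hours and 52 minutes after 8:44.
Total minutes: 8 x 60 + 44 + 6 x 60 + 52 = 936.
936 mod 720 = 216 minutes = 3:36.
Now compute the angle at 3:36:
Hour hand: 3 x 30 + 36 x 0.5 = 108 degrees
Minute hand: 36 x 6 = 216 degrees
Difference: |108 - 216| = 108 degrees
The angle is 108 degrees

Final answer: 108 degrees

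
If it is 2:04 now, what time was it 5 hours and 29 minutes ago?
Starting time: 2:04 = 124 total minutes past 12:00
Subtracting: 5 hours and 29 minutes = 329 minutes
124 - 329 = -205 (negative, add 12 hours = 720) = 515 minutes
= 8 hours and 35 minutes past 12:00 = 8:35

Final answer: 8:35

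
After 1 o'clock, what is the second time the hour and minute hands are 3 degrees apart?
At t minutes past 1:00, the hour hand is at 30 x 1 + 0.5t degrees and the minute hand is at 6t degrees.
The smaller angle between them is 3 degrees when |30H - 5.5t| = 3 or |30H - 5.5t| = 357.
With H = 1, solve 30 x 1 - 5.5t = +/- target for each target:
  t = (30 x 1 - 3) / 5.5 = 4.91
  t = (30 x 1 + 3) / 5.5 = 6
  t = (30 x 1 - 357) / 5.5 = -59.45 (outside (0, 60))
  t = (30 x 1 + 357) / 5.5 = 70.36 (outside (0, 60))
Valid solutions in (0, 60): {4.91, 6} minutes.
The second occurrence is t = 6 minutes.
The hands form a 3-degree angle at 6 minutes past 1:00.

Final answer: 6 minutes past 1:00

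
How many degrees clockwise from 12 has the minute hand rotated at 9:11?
The minute hand moves 6 degrees per minute.
At 9:11: 11 x 6 = 66 degrees

Final answer: 66 degrees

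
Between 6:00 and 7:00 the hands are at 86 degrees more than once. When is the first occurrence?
At t minutes past 6:00, the hour hand is at 30 x 6 + 0.5t degrees and the minute hand is at 6t degrees.
The smaller angle between them is 86 degrees when |30H - 5.5t| = 86 or |30H - 5.5t| = 274.
With H = 6, solve 30 x 6 - 5.5t = +/- target for each target:
  t = (30 x 6 - 86) / 5.5 = 17.09
  t = (30 x 6 + 86) / 5.5 = 48.36
  t = (30 x 6 - 274) / 5.5 = -17.09 (outside (0, 60))
  t = (30 x 6 + 274) / 5.5 = 82.55 (outside (0, 60))
Valid solutions in (0, 60): {17.09, 48.36} minutes.
The first occurrence is t = 17.09 minutes.
The hands form a 86-degree angle at 17.09 minutes past 6:00.

Final answer: 17.09 minutes past 6:00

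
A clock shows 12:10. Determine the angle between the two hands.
Hour hand position: 0 x 30 + 10 x 0.5 = 5 degrees
Minute hand position: 10 x 6 = 60 degrees
Difference: |5 - 60| = 55 degrees
The angle between the hands is 55 degrees

Final answer: 55 degrees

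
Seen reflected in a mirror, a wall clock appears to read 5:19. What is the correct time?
Reflection across the vertical (12-6) axis maps a hand at angle A degrees to (360 - A) degrees, which sends a reading of T minutes past 12:00 to (720 - T) minutes past 12:00.
Mirror reads 5:19 = 319 minutes past 12:00.
Actual time: (720 - 319) mod 720 = 401 minutes = 6:41.

Final answer: 6:41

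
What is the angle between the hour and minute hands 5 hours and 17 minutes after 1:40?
First find the time 5 hours and 17 minutes after 1:40.
Total minutes: 1 x 60 + 40 + 5 x 60 + 17 = 417.
417 mod 720 = 417 minutes = 6:57.
Now compute the angle at 6:57:
Hour hand: 6 x 30 + 57 x 0.5 = 208.5 degrees
Minute hand: 57 x 6 = 342 degrees
Difference: |208.5 - 342| = 133.5 degrees
The angle is 133.5 degrees

Final answer: 133.5 degrees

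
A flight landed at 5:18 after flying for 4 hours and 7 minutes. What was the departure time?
Starting time: 5:18 = 318 total minutes past 12:00
Subtracting: 4 hours and 7 minutes = 247 minutes
318 - 247 = 71 minutes
= 1 hour and 11 minutes past 12:00 = 1:11

Final answer: 1:11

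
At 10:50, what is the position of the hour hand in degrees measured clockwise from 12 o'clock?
The hour hand moves 30 degrees per hour and 0.5 degrees per minute.
At 10:50: (10) x 30 + 50 x 0.5 = 300 + 25 = 325 degrees

Final answer: 325 degrees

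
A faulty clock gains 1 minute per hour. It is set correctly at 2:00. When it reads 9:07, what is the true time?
For every 60 true minutes, the faulty clock advances 61 minutes, so 1 faulty-clock minute corresponds to 60/61 true minutes.
From 2:00 to 9:07 on the faulty dial is 427 minutes.
True elapsed: 427 x 60/61 = 420 minutes = 7 hours.
True time: 2:00 + 7 hours = 9:00.

Final answer: 9:00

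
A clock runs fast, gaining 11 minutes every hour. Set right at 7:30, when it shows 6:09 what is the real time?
For every 60 true minutes, the faulty clock advances 71 minutes, so 1 faulty-clock minute corresponds to 60/71 true minutes.
From 7:30 to 6:09 on the faulty dial is 639 minutes.
True elapsed: 639 x 60/71 = 540 minutes = 9 hours.
True time: 7:30 + 9 hours = 4:30.

Final answer: 4:30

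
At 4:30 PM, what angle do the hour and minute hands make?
Hour hand position: 4 x 30 + 30 x 0.5 = 135 degrees
Minute hand position: 30 x 6 = 180 degrees
Difference: |135 - 180| = 45 degrees
The angle between the hands is 45 degrees

Final answer: 45 degrees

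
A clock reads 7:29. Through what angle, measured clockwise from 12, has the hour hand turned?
The hour hand moves 30 degrees per hour and 0.5 degrees per minute.
At 7:29: (7) x 30 + 29 x 0.5 = 210 + 14.5 = 224.5 degrees

Final answer: 224.5 degrees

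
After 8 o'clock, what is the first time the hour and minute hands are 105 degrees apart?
At t minutes past 8:00, the hour hand is at 30 x 8 + 0.5t degrees and the minute hand is at 6t degrees.
The smaller angle between them is 105 degrees when |30H - 5.5t| = 105 or |30H - 5.5t| = 255.
With H = 8, solve 30 x 8 - 5.5t = +/- target for each target:
  t = (30 x 8 - 105) / 5.5 = 24.55
  t = (30 x 8 + 105) / 5.5 = 62.73 (outside (0, 60))
  t = (30 x 8 - 255) / 5.5 = -2.73 (outside (0, 60))
  t = (30 x 8 + 255) / 5.5 = 90 (outside (0, 60))
Valid solutions in (0, 60): {24.55} minutes.
The first occurrence is t = 24.55 minutes.
The hands form a 105-degree angle at 24.55 minutes past 8:00.

Final answer: 24.55 minutes past 8:00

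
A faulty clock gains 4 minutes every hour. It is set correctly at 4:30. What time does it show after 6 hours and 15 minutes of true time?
For every 60 true minutes, the faulty clock advances 60 + 4 = 64 minutes.
True elapsed: 6 hours and 15 minutes = 375 minutes.
Faulty clock advances: 375 x 64/60 = 400 minutes (drift: 25 minutes ahead).
Shown time: 4:30 + 400 minutes = 11:10.

Final answer: 11:10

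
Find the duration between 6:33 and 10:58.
From 6:33 to 10:58:
(10 x 60 + 58) - (6 x 60 + 33) = 658 - 393 = 265 minutes
= 4 hours and 25 minutes

Final answer: 4 hours and 25 minutes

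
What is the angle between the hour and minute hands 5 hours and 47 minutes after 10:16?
First find the time 5 hours and 47 minutes after 10:16.
Total minutes: 10 x 60 + 16 + 5 x 60 + 47 = 963.
963 mod 720 = 243 minutes = 4:03.
Now compute the angle at 4:03:
Hour hand: 4 x 30 + 3 x 0.5 = 121.5 degrees
Minute hand: 3 x 6 = 18 degrees
Difference: |121.5 - 18| = 103.5 degrees
The angle is 103.5 degrees

Final answer: 103.5 degrees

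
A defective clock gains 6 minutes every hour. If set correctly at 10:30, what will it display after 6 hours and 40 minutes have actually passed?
For every 60 true minutes, the faulty clock advances 60 + 6 = 66 minutes.
True elapsed: 6 hours and 40 minutes = 400 minutes.
Faulty clock advances: 400 x 66/60 = 440 minutes (drift: 40 minutes ahead).
Shown time: 10:30 + 440 minutes = 5:50.

Final answer: 5:50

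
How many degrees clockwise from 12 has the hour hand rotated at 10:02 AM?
The hour hand moves 30 degrees per hour and 0.5 degrees per minute.
At 10:02: (10) x 30 + 2 x 0.5 = 300 + 1 = 301 degrees

Final answer: 301 degrees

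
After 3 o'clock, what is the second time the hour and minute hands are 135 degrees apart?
At t minutes past 3:00, the hour hand is at 30 x 3 + 0.5t degrees and the minute hand is at 6t degrees.
The smaller angle between them is 135 degrees when |30H - 5.5t| = 135 or |30H - 5.5t| = 225.
With H = 3, solve 30 x 3 - 5.5t = +/- target for each target:
  t = (30 x 3 - 135) / 5.5 = -8.18 (outside (0, 60))
  t = (30 x 3 + 135) / 5.5 = 40.91
  t = (30 x 3 - 225) / 5.5 = -24.55 (outside (0, 60))
  t = (30 x 3 + 225) / 5.5 = 57.27
Valid solutions in (0, 60): {40.91, 57.27} minutes.
The second occurrence is t = 57.27 minutes.
The hands form a 135-degree angle at 57.27 minutes past 3:00.

Final answer: 57.27 minutes past 3:00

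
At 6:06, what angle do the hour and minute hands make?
Hour hand position: 6 x 30 + 6 x 0.5 = 183 degrees
Minute hand position: 6 x 6 = 36 degrees
Difference: |183 - 36| = 147 degrees
The angle between the hands is 147 degrees

Final answer: 147 degrees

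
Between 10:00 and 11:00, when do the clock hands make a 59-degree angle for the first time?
At t minutes past 10:00, the hour hand is at 30 x 10 + 0.5t degrees and the minute hand is at 6t degrees.
The smaller angle between them is 59 degrees when |30H - 5.5t| = 59 or |30H - 5.5t| = 301.
With H = 10, solve 30 x 10 - 5.5t = +/- target for each target:
  t = (30 x 10 - 59) / 5.5 = 43.82
  t = (30 x 10 + 59) / 5.5 = 65.27 (outside (0, 60))
  t = (30 x 10 - 301) / 5.5 = -0.18 (outside (0, 60))
  t = (30 x 10 + 301) / 5.5 = 109.27 (outside (0, 60))
Valid solutions in (0, 60): {43.82} minutes.
The first occurrence is t = 43.82 minutes.
The hands form a 59-degree angle at 43.82 minutes past 10:00.

Final answer: 43.82 minutes past 10:00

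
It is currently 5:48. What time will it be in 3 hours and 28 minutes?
Starting time: 5:48
Adding 28 minutes to 48 minutes: 48 + 28 = 76 minutes = 1 hour and 16 minutes
Adding 3 hours: 5 + 3 + 1 (carry) = 9
Final time: 9:16

Final answer: 9:16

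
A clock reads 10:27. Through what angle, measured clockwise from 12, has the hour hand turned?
The hour hand moves 30 degrees per hour and 0.5 degrees per minute.
At 10:27: (10) x 30 + 27 x 0.5 = 300 + 13.5 = 313.5 degrees

Final answer: 313.5 degrees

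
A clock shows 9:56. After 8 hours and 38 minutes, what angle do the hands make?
First find the time 8 hours and 38 minutes after 9:56.
Total minutes: 9 x 60 + 56 + 8 x 60 + 38 = 1114.
1114 mod 720 = 394 minutes = 6:34.
Now compute the angle at 6:34:
Hour hand: 6 x 30 + 34 x 0.5 = 197 degrees
Minute hand: 34 x 6 = 204 degrees
Difference: |197 - 204| = 7 degrees
The angle is 7 degrees

Final answer: 7 degrees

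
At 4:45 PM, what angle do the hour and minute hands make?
Hour hand position: 4 x 30 + 45 x 0.5 = 142.5 degrees
Minute hand position: 45 x 6 = 270 degrees
Difference: |142.5 - 270| = 127.5 degrees
The angle between the hands is 127.5 degrees

Final answer: 127.5 degrees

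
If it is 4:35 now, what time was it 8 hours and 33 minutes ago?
Starting time: 4:35 = 275 total minutes past 12:00
Subtracting: 8 hours and 33 minutes = 513 minutes
275 - 513 = -238 (negative, add 12 hours = 720) = 482 minutes
= 8 hours and 2 minutes past 12:00 = 8:02

Final answer: 8:02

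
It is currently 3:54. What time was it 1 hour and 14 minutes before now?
Starting time: 3:54 = 234 total minutes past 12:00
Subtracting: 1 hour and 14 minutes = 74 minutes
234 - 74 = 160 minutes
= 2 hours and 40 minutes past 12:00 = 2:40

Final answer: 2:40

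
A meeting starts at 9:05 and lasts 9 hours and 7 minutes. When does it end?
Starting time: 9:05
Adding 7 minutes to 5 minutes: 5 + 7 = 12 minutes
Adding 9 hours: 9 + 9 = 18 - 12 = 6
Final time: 6:12

Final answer: 6:12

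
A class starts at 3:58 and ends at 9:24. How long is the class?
From 3:58 to 9:24:
(9 x 60 + 24) - (3 x 60 + 58) = 564 - 238 = 326 minutes
= 5 hours and 26 minutes

Final answer: 5 hours and 26 minutes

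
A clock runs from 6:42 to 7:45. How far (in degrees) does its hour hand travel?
The hour hand moves 0.5 degrees per minute.
Time elapsed: 7:45 - 6:42 = 63 minutes
Angular displacement: 63 x 0.5 = 31.5 degrees

Final answer: 31.5 degrees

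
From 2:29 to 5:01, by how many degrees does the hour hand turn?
The hour hand moves 0.5 degrees per minute.
Time elapsed: 5:01 - 2:29 = 152 minutes
Angular displacement: 152 x 0.5 = 76 degrees

Final answer: 76 degrees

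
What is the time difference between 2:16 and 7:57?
From 2:16 to 7:57:
(7 x 60 + 57) - (2 x 60 + 16) = 477 - 136 = 341 minutes
= 5 hours and 41 minutes

Final answer: 5 hours and 41 minutes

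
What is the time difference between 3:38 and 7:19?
From 3:38 to 7:19:
(7 x 60 + 19) - (3 x 60 + 38) = 439 - 218 = 221 minutes
= 3 hours and 41 minutes

Final answer: 3 hours and 41 minutes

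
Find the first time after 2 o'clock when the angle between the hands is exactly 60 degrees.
At t minutes past 2:00, the hour hand is at 30 x 2 + 0.5t degrees and the minute hand is at 6t degrees.
The smaller angle between them is 60 degrees when |30H - 5.5t| = 60 or |30H - 5.5t| = 300.
With H = 2, solve 30 x 2 - 5.5t = +/- target for each target:
  t = (30 x 2 - 60) / 5.5 = 0 (outside (0, 60))
  t = (30 x 2 + 60) / 5.5 = 21.82
  t = (30 x 2 - 300) / 5.5 = -43.64 (outside (0, 60))
  t = (30 x 2 + 300) / 5.5 = 65.45 (outside (0, 60))
Valid solutions in (0, 60): {21.82} minutes.
The first occurrence is t = 21.82 minutes.
The hands form a 60-degree angle at 21.82 minutes past 2:00.

Final answer: 21.82 minutes past 2:00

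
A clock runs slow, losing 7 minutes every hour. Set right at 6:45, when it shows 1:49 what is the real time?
For every 60 true minutes, the faulty clock advances 53 minutes, so 1 faulty-clock minute corresponds to 60/53 true minutes.
From 6:45 to 1:49 on the faulty dial is 424 minutes.
True elapsed: 424 x 60/53 = 480 minutes = 8 hours.
True time: 6:45 + 8 hours = 2:45.

Final answer: 2:45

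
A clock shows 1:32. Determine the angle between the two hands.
Hour hand position: 1 x 30 + 32 x 0.5 = 46 degrees
Minute hand position: 32 x 6 = 192 degrees
Difference: |46 - 192| = 146 degrees
The angle between the hands is 146 degrees

Final answer: 146 degrees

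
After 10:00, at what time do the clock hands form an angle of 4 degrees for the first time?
At t minutes past 10:00, the hour hand is at 30 x 10 + 0.5t degrees and the minute hand is at 6t degrees.
The smaller angle between them is 4 degrees when |30H - 5.5t| = 4 or |30H - 5.5t| = 356.
With H = 10, solve 30 x 10 - 5.5t = +/- target for each target:
  t = (30 x 10 - 4) / 5.5 = 53.82
  t = (30 x 10 + 4) / 5.5 = 55.27
  t = (30 x 10 - 356) / 5.5 = -10.18 (outside (0, 60))
  t = (30 x 10 + 356) / 5.5 = 119.27 (outside (0, 60))
Valid solutions in (0, 60): {53.82, 55.27} minutes.
The first occurrence is t = 53.82 minutes.
The hands form a 4-degree angle at 53.82 minutes past 10:00.

Final answer: 53.82 minutes past 10:00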